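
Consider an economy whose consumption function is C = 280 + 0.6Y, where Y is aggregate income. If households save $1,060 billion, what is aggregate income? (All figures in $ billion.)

S = Y − C = -280 + 0.4Y
-280 + 0.4Y = 1060, so 0.4Y = 1340 and Y = 3350

Y = 3350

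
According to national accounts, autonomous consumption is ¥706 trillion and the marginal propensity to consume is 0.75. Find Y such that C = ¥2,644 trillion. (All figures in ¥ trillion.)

706 + 0.75Y = 2644
0.75Y = 1938, so Y = 1938/0.75 = 2584

Y = 2584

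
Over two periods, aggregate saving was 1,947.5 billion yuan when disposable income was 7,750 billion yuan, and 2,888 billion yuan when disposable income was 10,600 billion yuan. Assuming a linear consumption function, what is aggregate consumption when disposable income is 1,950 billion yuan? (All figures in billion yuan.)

C = 1916.5

MPS = ΔS/ΔY = (2888 − 1947.5)/(10600 − 7750) = 940.5/2850 = 0.33
MPC = 1 − MPS = 0.67
Autonomous saving = 1947.5 − 0.33(7750) = -610, so a = 610
C = 610 + 0.67(1950) = 610 + 1306.5 = 1916.5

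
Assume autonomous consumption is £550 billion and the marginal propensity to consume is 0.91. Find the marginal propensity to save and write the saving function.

MPS = 0.09; S = -550 + 0.09Y

MPS = 1 − MPC = 1 − 0.91 = 0.09
S = Y − C = -550 + 0.09Y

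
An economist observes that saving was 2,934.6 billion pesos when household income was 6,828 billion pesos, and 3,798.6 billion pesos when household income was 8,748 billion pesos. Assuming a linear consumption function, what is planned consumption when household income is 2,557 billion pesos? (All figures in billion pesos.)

MPS = ΔS/ΔY = (3798.6 − 2934.6)/(8748 − 6828) = 864/1920 = 0.45
MPC = 1 − MPS = 0.55
Autonomous saving = 2934.6 − 0.45(6828) = -138, so a = 138
C = 138 + 0.55(2557) = 138 + 1406.35 = 1544.35

C = 1544.35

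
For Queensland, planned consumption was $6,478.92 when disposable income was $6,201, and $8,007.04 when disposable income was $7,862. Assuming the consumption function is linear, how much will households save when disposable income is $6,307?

S = -269.44

MPC = (8007.04 − 6478.92)/(7862 − 6201) = 1528.12/1661 = 0.92
a = 6478.92 − 0.92(6201) = 6478.92 − 5704.92 = 774
C = 774 + 0.92(6307) = 6576.44
S = 6307 − 6576.44 = -269.44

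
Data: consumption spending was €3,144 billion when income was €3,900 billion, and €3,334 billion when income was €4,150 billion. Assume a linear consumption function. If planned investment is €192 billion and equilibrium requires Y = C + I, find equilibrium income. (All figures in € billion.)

MPC = (3334 − 3144)/(4150 − 3900) = 190/250 = 0.76
a = 3144 − 0.76(3900) = 180
Equilibrium: Y = 180 + 0.76Y + 192
0.24Y = 372, so Y = 372/0.24 = 1550

Y = 1550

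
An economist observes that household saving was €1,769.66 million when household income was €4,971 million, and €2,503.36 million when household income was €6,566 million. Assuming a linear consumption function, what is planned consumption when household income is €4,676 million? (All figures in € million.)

C = 3042.04

MPS = ΔS/ΔY = (2503.36 − 1769.66)/(6566 − 4971) = 733.7/1595 = 0.46
MPC = 1 − MPS = 0.54
Autonomous saving = 1769.66 − 0.46(4971) = -517, so a = 517
C = 517 + 0.54(4676) = 517 + 2525.04 = 3042.04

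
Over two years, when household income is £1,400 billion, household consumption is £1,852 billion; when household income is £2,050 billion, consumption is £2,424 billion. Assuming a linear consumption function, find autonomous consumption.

MPC = ΔC/ΔY = (2424 − 1852)/(2050 − 1400) = 572/650 = 0.88
a = C − MPC·Y = 1852 − 0.88(1400) = 1852 − 1232 = 620

a = 620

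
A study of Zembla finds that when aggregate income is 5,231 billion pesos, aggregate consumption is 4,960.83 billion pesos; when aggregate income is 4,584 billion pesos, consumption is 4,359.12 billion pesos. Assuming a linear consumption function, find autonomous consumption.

a = 96

MPC = ΔC/ΔY = (4960.83 − 4359.12)/(5231 − 4584) = 601.71/647 = 0.93
a = C − MPC·Y = 4359.12 − 0.93(4584) = 4359.12 − 4263.12 = 96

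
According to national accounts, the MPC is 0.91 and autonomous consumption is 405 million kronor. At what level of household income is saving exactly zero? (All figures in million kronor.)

Y = 4500

At break-even, C = Y: 405 + 0.91Y = Y
0.09Y = 405, so Y = 405/0.09 = 4500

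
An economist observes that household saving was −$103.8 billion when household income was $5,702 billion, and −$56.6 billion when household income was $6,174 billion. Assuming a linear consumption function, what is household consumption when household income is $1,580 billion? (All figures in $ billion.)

MPS = ΔS/ΔY = (-56.6 − (-103.8))/(6174 − 5702) = 47.2/472 = 0.1
MPC = 1 − MPS = 0.9
Autonomous saving = -103.8 − 0.1(5702) = -674, so a = 674
C = 674 + 0.9(1580) = 674 + 1422 = 2096

C = 2096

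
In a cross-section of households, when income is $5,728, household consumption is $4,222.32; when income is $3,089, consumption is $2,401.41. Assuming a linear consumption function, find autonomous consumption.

MPC = ΔC/ΔY = (4222.32 − 2401.41)/(5728 − 3089) = 1820.91/2639 = 0.69
a = C − MPC·Y = 2401.41 − 0.69(3089) = 2401.41 − 2131.41 = 270

a = 270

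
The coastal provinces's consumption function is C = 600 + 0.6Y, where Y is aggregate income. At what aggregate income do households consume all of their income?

Y = 1500

At break-even, C = Y: 600 + 0.6Y = Y
0.4Y = 600, so Y = 600/0.4 = 1500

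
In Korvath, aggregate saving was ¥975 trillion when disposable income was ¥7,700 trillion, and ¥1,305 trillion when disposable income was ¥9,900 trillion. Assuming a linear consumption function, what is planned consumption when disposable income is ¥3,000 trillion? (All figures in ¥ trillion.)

MPS = ΔS/ΔY = (1305 − 975)/(9900 − 7700) = 330/2200 = 0.15
MPC = 1 − MPS = 0.85
Autonomous saving = 975 − 0.15(7700) = -180, so a = 180
C = 180 + 0.85(3000) = 180 + 2550 = 2730

C = 2730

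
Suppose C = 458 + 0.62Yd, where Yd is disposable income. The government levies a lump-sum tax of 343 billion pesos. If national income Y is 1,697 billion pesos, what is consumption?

C = 1297.48

Yd = Y − T = 1697 − 343 = 1354
C = 458 + 0.62(1354) = 458 + 839.48 = 1297.48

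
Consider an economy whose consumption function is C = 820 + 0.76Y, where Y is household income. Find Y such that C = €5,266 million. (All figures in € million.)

Y = 5850

820 + 0.76Y = 5266
0.76Y = 4446, so Y = 4446/0.76 = 5850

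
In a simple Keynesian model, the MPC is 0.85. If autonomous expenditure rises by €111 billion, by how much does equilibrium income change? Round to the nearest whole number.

ΔY ≈ 740

The multiplier is 1/(1 − MPC) = 1/0.15.
ΔY = 111/0.15 = 740.00 ≈ 740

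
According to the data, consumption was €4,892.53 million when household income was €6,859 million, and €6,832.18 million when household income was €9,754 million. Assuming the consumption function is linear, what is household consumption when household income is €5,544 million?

MPC = (6832.18 − 4892.53)/(9754 − 6859) = 1939.65/2895 = 0.67
a = 4892.53 − 0.67(6859) = 4892.53 − 4595.53 = 297
C = 297 + 0.67(5544) = 297 + 3714.48 = 4011.48

C = 4011.48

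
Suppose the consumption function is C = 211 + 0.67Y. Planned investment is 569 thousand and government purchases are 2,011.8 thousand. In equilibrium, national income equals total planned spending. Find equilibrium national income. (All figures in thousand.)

Y = C + I + G = 211 + 0.67Y + 569 + 2011.8
Y − 0.67Y = 2791.8
0.33Y = 2791.8, so Y = 2791.8/0.33 = 8460

Y = 8460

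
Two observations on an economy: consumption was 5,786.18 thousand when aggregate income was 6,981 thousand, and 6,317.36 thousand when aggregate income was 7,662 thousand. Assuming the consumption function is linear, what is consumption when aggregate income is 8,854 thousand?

C = 7247.12

MPC = (6317.36 − 5786.18)/(7662 − 6981) = 531.18/681 = 0.78
a = 5786.18 − 0.78(6981) = 5786.18 − 5445.18 = 341
C = 341 + 0.78(8854) = 341 + 6906.12 = 7247.12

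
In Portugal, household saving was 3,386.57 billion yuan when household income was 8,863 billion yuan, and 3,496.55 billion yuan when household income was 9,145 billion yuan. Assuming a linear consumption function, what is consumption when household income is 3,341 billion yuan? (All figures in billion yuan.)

MPS = ΔS/ΔY = (3496.55 − 3386.57)/(9145 − 8863) = 109.98/282 = 0.39
MPC = 1 − MPS = 0.61
Autonomous saving = 3386.57 − 0.39(8863) = -70, so a = 70
C = 70 + 0.61(3341) = 70 + 2038.01 = 2108.01

C = 2108.01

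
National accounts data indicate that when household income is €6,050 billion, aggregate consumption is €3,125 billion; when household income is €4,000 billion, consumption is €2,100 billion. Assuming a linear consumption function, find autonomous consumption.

MPC = ΔC/ΔY = (3125 − 2100)/(6050 − 4000) = 1025/2050 = 0.5
a = C − MPC·Y = 2100 − 0.5(4000) = 2100 − 2000 = 100

a = 100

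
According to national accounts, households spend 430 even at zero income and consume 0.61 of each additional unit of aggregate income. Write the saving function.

S = Y − C = Y − (430 + 0.61Y) = -430 + (1 − 0.61)Y

S = -430 + 0.39Y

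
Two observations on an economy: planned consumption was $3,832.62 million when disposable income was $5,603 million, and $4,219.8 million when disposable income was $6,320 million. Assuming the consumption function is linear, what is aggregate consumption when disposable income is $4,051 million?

MPC = (4219.8 − 3832.62)/(6320 − 5603) = 387.18/717 = 0.54
a = 3832.62 − 0.54(5603) = 3832.62 − 3025.62 = 807
C = 807 + 0.54(4051) = 807 + 2187.54 = 2994.54

C = 2994.54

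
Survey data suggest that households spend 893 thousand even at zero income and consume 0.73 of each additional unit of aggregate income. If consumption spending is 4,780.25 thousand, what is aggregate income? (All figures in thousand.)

893 + 0.73Y = 4780.25
0.73Y = 3887.25, so Y = 3887.25/0.73 = 5325

Y = 5325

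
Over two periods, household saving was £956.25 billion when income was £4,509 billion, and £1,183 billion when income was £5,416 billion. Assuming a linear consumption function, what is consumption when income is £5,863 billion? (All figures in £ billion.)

C = 4568.25

MPS = ΔS/ΔY = (1183 − 956.25)/(5416 − 4509) = 226.75/907 = 0.25
MPC = 1 − MPS = 0.75
Autonomous saving = 956.25 − 0.25(4509) = -171, so a = 171
C = 171 + 0.75(5863) = 171 + 4397.25 = 4568.25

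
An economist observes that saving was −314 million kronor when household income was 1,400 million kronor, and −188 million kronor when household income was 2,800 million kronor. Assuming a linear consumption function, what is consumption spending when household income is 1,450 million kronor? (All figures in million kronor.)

C = 1759.5

MPS = ΔS/ΔY = (-188 − (-314))/(2800 − 1400) = 126/1400 = 0.09
MPC = 1 − MPS = 0.91
Autonomous saving = -314 − 0.09(1400) = -440, so a = 440
C = 440 + 0.91(1450) = 440 + 1319.5 = 1759.5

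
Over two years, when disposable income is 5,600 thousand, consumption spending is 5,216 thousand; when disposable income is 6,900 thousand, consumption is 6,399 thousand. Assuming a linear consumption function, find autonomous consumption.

a = 120

MPC = ΔC/ΔY = (6399 − 5216)/(6900 − 5600) = 1183/1300 = 0.91
a = C − MPC·Y = 5216 − 0.91(5600) = 5216 − 5096 = 120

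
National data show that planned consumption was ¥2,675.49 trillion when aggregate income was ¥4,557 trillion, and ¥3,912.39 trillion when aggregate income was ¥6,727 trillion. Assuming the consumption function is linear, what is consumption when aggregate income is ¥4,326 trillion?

C = 2543.82

MPC = (3912.39 − 2675.49)/(6727 − 4557) = 1236.9/2170 = 0.57
a = 2675.49 − 0.57(4557) = 2675.49 − 2597.49 = 78
C = 78 + 0.57(4326) = 78 + 2465.82 = 2543.82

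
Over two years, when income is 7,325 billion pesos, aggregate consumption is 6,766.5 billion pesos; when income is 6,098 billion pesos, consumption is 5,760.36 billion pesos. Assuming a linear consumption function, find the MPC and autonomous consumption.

MPC = ΔC/ΔY = (6766.5 − 5760.36)/(7325 − 6098) = 1006.14/1227 = 0.82
a = C − MPC·Y = 5760.36 − 0.82(6098) = 5760.36 − 5000.36 = 760

MPC = 0.82; a = 760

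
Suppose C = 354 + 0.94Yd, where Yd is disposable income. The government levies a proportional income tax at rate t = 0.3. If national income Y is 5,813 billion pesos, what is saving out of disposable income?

S = -109.854

Yd = (1 − 0.3)(5813) = 0.7(5813) = 4069.1
C = 354 + 0.94(4069.1) = 354 + 3824.954 = 4178.954
S = Yd − C = 4069.1 − 4178.954 = -109.854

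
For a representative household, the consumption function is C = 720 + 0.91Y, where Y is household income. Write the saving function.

S = Y − C = Y − (720 + 0.91Y) = -720 + (1 − 0.91)Y

S = -720 + 0.09Y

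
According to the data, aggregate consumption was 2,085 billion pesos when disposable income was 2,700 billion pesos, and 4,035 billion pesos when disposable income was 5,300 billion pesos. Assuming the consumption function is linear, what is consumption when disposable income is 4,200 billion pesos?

C = 3210

MPC = (4035 − 2085)/(5300 − 2700) = 1950/2600 = 0.75
a = 2085 − 0.75(2700) = 2085 − 2025 = 60
C = 60 + 0.75(4200) = 60 + 3150 = 3210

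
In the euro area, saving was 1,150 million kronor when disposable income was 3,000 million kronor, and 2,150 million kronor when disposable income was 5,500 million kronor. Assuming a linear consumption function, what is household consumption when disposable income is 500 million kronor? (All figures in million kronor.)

MPS = ΔS/ΔY = (2150 − 1150)/(5500 − 3000) = 1000/2500 = 0.4
MPC = 1 − MPS = 0.6
Autonomous saving = 1150 − 0.4(3000) = -50, so a = 50
C = 50 + 0.6(500) = 50 + 300 = 350

C = 350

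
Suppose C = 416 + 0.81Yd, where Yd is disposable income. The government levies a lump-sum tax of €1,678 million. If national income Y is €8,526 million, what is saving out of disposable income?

Yd = Y − T = 8526 − 1678 = 6848
C = 416 + 0.81(6848) = 416 + 5546.88 = 5962.88
S = Yd − C = 6848 − 5962.88 = 885.12

S = 885.12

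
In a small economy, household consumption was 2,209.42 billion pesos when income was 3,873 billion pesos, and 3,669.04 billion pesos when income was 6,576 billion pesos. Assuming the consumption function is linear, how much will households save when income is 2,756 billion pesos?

MPC = (3669.04 − 2209.42)/(6576 − 3873) = 1459.62/2703 = 0.54
a = 2209.42 − 0.54(3873) = 2209.42 − 2091.42 = 118
C = 118 + 0.54(2756) = 1606.24
S = 2756 − 1606.24 = 1149.76

S = 1149.76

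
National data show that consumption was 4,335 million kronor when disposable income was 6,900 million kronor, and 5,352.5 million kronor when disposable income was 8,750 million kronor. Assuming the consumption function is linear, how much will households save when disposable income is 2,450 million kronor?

S = 562.5

MPC = (5352.5 − 4335)/(8750 − 6900) = 1017.5/1850 = 0.55
a = 4335 − 0.55(6900) = 4335 − 3795 = 540
C = 540 + 0.55(2450) = 1887.5
S = 2450 − 1887.5 = 562.5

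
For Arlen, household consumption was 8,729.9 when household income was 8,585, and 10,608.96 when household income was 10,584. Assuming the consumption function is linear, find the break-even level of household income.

Y = 11000

MPC = (10608.96 − 8729.9)/(10584 − 8585) = 1879.06/1999 = 0.94
a = 8729.9 − 0.94(8585) = 8729.9 − 8069.9 = 660
Break-even: Y = a/(1−MPC) = 660/0.06 = 11000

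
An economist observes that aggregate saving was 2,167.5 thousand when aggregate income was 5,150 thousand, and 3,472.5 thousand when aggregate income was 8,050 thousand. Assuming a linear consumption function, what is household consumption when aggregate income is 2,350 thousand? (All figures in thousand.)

MPS = ΔS/ΔY = (3472.5 − 2167.5)/(8050 − 5150) = 1305/2900 = 0.45
MPC = 1 − MPS = 0.55
Autonomous saving = 2167.5 − 0.45(5150) = -150, so a = 150
C = 150 + 0.55(2350) = 150 + 1292.5 = 1442.5

C = 1442.5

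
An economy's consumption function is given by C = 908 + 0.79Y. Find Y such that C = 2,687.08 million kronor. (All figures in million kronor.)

908 + 0.79Y = 2687.08
0.79Y = 1779.08, so Y = 1779.08/0.79 = 2252

Y = 2252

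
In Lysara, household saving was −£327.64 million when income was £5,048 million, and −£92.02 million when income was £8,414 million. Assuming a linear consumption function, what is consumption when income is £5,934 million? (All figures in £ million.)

MPS = ΔS/ΔY = (-92.02 − (-327.64))/(8414 − 5048) = 235.62/3366 = 0.07
MPC = 1 − MPS = 0.93
Autonomous saving = -327.64 − 0.07(5048) = -681, so a = 681
C = 681 + 0.93(5934) = 681 + 5518.62 = 6199.62

C = 6199.62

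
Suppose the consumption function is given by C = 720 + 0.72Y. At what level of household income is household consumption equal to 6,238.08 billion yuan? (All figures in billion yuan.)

720 + 0.72Y = 6238.08
0.72Y = 5518.08, so Y = 5518.08/0.72 = 7664

Y = 7664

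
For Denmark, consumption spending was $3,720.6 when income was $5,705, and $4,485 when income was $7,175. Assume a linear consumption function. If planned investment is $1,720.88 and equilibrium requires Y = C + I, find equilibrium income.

Y = 5156

MPC = (4485 − 3720.6)/(7175 − 5705) = 764.4/1470 = 0.52
a = 3720.6 − 0.52(5705) = 754
Equilibrium: Y = 754 + 0.52Y + 1720.88
0.48Y = 2474.88, so Y = 2474.88/0.48 = 5156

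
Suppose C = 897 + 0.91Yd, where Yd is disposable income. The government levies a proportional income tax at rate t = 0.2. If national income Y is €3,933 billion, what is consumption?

C = 3760.224

Yd = (1 − 0.2)(3933) = 0.8(3933) = 3146.4
C = 897 + 0.91(3146.4) = 897 + 2863.224 = 3760.224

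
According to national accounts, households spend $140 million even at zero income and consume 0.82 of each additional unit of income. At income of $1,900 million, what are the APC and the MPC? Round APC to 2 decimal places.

MPC = 0.82 (the slope of the consumption function)
C = 140 + 0.82(1900) = 1698, so APC = 1698/1900 = 0.89

APC = 0.89; MPC = 0.82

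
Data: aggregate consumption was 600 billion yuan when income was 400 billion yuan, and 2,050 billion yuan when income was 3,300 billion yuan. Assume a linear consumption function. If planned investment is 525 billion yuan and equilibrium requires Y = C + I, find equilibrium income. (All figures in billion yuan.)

MPC = (2050 − 600)/(3300 − 400) = 1450/2900 = 0.5
a = 600 − 0.5(400) = 400
Equilibrium: Y = 400 + 0.5Y + 525
0.5Y = 925, so Y = 925/0.5 = 1850

Y = 1850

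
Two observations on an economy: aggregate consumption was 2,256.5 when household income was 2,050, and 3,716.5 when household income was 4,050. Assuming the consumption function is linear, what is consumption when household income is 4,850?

C = 4300.5

MPC = (3716.5 − 2256.5)/(4050 − 2050) = 1460/2000 = 0.73
a = 2256.5 − 0.73(2050) = 2256.5 − 1496.5 = 760
C = 760 + 0.73(4850) = 760 + 3540.5 = 4300.5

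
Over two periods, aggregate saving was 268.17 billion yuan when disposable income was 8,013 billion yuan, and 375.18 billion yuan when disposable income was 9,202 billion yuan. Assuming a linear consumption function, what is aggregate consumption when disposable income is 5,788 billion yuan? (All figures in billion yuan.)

C = 5720.08

MPS = ΔS/ΔY = (375.18 − 268.17)/(9202 − 8013) = 107.01/1189 = 0.09
MPC = 1 − MPS = 0.91
Autonomous saving = 268.17 − 0.09(8013) = -453, so a = 453
C = 453 + 0.91(5788) = 453 + 5267.08 = 5720.08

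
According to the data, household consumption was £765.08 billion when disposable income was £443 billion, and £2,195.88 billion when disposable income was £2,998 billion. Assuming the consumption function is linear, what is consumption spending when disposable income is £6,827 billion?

C = 4340.12

MPC = (2195.88 − 765.08)/(2998 − 443) = 1430.8/2555 = 0.56
a = 765.08 − 0.56(443) = 765.08 − 248.08 = 517
C = 517 + 0.56(6827) = 517 + 3823.12 = 4340.12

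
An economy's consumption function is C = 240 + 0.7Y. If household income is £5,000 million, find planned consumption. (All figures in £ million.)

C = 3740

C = 240 + 0.7(5000) = 240 + 3500 = 3740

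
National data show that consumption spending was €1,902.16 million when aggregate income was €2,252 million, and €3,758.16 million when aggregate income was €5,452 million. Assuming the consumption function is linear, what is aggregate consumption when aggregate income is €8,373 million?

C = 5452.34

MPC = (3758.16 − 1902.16)/(5452 − 2252) = 1856/3200 = 0.58
a = 1902.16 − 0.58(2252) = 1902.16 − 1306.16 = 596
C = 596 + 0.58(8373) = 596 + 4856.34 = 5452.34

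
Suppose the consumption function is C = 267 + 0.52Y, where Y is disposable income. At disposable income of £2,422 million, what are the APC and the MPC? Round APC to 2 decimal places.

MPC = 0.52 (the slope of the consumption function)
C = 267 + 0.52(2422) = 1526.44, so APC = 1526.44/2422 = 0.63

APC = 0.63; MPC = 0.52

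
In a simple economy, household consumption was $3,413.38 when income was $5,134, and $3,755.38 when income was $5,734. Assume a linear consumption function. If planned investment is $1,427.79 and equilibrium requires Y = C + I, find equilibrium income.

Y = 4453

MPC = (3755.38 − 3413.38)/(5734 − 5134) = 342/600 = 0.57
a = 3413.38 − 0.57(5134) = 487
Equilibrium: Y = 487 + 0.57Y + 1427.79
0.43Y = 1914.79, so Y = 1914.79/0.43 = 4453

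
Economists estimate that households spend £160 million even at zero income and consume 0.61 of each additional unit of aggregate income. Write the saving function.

S = -160 + 0.39Y

S = Y − C = Y − (160 + 0.61Y) = -160 + (1 − 0.61)Y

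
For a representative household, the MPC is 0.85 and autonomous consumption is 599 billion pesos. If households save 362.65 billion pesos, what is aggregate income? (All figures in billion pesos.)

Y = 6411

S = Y − C = -599 + 0.15Y
-599 + 0.15Y = 362.65, so 0.15Y = 961.65 and Y = 6411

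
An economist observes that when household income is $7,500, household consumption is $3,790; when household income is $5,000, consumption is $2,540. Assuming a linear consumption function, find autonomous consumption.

MPC = ΔC/ΔY = (3790 − 2540)/(7500 − 5000) = 1250/2500 = 0.5
a = C − MPC·Y = 2540 − 0.5(5000) = 2540 − 2500 = 40

a = 40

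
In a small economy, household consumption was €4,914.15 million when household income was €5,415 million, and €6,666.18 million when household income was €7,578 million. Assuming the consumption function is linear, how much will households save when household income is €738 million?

S = -387.78

MPC = (6666.18 − 4914.15)/(7578 − 5415) = 1752.03/2163 = 0.81
a = 4914.15 − 0.81(5415) = 4914.15 − 4386.15 = 528
C = 528 + 0.81(738) = 1125.78
S = 738 − 1125.78 = -387.78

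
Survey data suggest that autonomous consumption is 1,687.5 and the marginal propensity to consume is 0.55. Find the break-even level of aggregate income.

At break-even, C = Y: 1687.5 + 0.55Y = Y
0.45Y = 1687.5, so Y = 1687.5/0.45 = 3750

Y = 3750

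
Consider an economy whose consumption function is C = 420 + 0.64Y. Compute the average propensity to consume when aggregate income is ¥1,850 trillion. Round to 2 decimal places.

C = 420 + 0.64(1850) = 1604
APC = C/Y = 1604/1850 = 0.87

APC = 0.87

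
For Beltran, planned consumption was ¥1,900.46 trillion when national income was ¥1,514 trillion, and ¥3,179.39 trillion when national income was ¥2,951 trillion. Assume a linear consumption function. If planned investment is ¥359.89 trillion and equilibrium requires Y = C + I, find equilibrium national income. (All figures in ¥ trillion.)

MPC = (3179.39 − 1900.46)/(2951 − 1514) = 1278.93/1437 = 0.89
a = 1900.46 − 0.89(1514) = 553
Equilibrium: Y = 553 + 0.89Y + 359.89
0.11Y = 912.89, so Y = 912.89/0.11 = 8299

Y = 8299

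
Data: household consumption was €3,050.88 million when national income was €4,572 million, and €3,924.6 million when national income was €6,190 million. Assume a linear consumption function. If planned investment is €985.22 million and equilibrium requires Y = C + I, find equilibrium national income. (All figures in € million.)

MPC = (3924.6 − 3050.88)/(6190 − 4572) = 873.72/1618 = 0.54
a = 3050.88 − 0.54(4572) = 582
Equilibrium: Y = 582 + 0.54Y + 985.22
0.46Y = 1567.22, so Y = 1567.22/0.46 = 3407

Y = 3407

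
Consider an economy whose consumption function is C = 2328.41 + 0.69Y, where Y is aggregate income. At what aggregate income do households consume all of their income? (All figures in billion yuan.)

Y = 7511

At break-even, C = Y: 2328.41 + 0.69Y = Y
0.31Y = 2328.41, so Y = 2328.41/0.31 = 7511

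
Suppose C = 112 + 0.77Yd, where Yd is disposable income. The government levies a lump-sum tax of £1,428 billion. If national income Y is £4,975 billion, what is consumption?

C = 2843.19

Yd = Y − T = 4975 − 1428 = 3547
C = 112 + 0.77(3547) = 112 + 2731.19 = 2843.19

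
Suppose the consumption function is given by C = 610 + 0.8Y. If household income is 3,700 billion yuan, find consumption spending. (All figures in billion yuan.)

C = 610 + 0.8(3700) = 610 + 2960 = 3570

C = 3570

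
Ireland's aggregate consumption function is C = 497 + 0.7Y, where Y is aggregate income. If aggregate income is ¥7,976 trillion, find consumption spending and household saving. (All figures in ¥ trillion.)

C = 497 + 0.7(7976) = 497 + 5583.2 = 6080.2
S = Y − C = 7976 − 6080.2 = 1895.8

C = 6080.2; S = 1895.8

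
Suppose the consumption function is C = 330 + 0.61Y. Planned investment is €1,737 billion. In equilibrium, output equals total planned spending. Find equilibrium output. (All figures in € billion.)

Y = 5300

Y = C + I = 330 + 0.61Y + 1737
Y − 0.61Y = 2067
0.39Y = 2067, so Y = 2067/0.39 = 5300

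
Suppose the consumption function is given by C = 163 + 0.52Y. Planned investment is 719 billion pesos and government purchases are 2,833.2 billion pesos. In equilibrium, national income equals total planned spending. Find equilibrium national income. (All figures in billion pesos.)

Y = C + I + G = 163 + 0.52Y + 719 + 2833.2
Y − 0.52Y = 3715.2
0.48Y = 3715.2, so Y = 3715.2/0.48 = 7740

Y = 7740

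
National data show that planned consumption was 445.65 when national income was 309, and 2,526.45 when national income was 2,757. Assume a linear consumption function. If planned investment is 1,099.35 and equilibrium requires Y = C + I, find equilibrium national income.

Y = 8549

MPC = (2526.45 − 445.65)/(2757 − 309) = 2080.8/2448 = 0.85
a = 445.65 − 0.85(309) = 183
Equilibrium: Y = 183 + 0.85Y + 1099.35
0.15Y = 1282.35, so Y = 1282.35/0.15 = 8549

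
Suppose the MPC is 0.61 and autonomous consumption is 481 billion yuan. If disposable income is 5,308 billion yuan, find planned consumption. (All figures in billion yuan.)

C = 481 + 0.61(5308) = 481 + 3237.88 = 3718.88

C = 3718.88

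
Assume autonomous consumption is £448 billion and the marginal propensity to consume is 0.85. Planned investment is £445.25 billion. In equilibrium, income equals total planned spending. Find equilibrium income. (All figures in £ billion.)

Y = 5955

Y = C + I = 448 + 0.85Y + 445.25
Y − 0.85Y = 893.25
0.15Y = 893.25, so Y = 893.25/0.15 = 5955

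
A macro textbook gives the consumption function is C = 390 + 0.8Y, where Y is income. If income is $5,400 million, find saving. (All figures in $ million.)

S = 690

C = 390 + 0.8(5400) = 390 + 4320 = 4710
S = Y − C = 5400 − 4710 = 690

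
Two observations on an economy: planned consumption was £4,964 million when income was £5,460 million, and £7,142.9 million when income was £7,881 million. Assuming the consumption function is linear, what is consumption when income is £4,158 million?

C = 3792.2

MPC = (7142.9 − 4964)/(7881 − 5460) = 2178.9/2421 = 0.9
a = 4964 − 0.9(5460) = 4964 − 4914 = 50
C = 50 + 0.9(4158) = 50 + 3742.2 = 3792.2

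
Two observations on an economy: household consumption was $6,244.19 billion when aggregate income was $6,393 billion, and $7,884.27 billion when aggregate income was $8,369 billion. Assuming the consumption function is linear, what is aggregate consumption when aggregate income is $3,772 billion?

MPC = (7884.27 − 6244.19)/(8369 − 6393) = 1640.08/1976 = 0.83
a = 6244.19 − 0.83(6393) = 6244.19 − 5306.19 = 938
C = 938 + 0.83(3772) = 938 + 3130.76 = 4068.76

C = 4068.76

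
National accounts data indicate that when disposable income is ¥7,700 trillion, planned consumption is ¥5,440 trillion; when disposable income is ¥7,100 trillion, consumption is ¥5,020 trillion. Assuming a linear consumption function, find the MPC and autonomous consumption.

MPC = 0.7; a = 50

MPC = ΔC/ΔY = (5440 − 5020)/(7700 − 7100) = 420/600 = 0.7
a = C − MPC·Y = 5020 − 0.7(7100) = 5020 − 4970 = 50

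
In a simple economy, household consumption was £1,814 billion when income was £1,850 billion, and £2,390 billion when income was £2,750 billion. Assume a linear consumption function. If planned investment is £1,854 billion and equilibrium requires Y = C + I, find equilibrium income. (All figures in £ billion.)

MPC = (2390 − 1814)/(2750 − 1850) = 576/900 = 0.64
a = 1814 − 0.64(1850) = 630
Equilibrium: Y = 630 + 0.64Y + 1854
0.36Y = 2484, so Y = 2484/0.36 = 6900

Y = 6900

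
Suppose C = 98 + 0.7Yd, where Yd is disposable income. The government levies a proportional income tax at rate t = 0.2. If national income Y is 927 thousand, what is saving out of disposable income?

Yd = (1 − 0.2)(927) = 0.8(927) = 741.6
C = 98 + 0.7(741.6) = 98 + 519.12 = 617.12
S = Yd − C = 741.6 − 617.12 = 124.48

S = 124.48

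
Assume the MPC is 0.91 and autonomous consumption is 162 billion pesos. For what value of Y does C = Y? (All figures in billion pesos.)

At break-even, C = Y: 162 + 0.91Y = Y
0.09Y = 162, so Y = 162/0.09 = 1800

Y = 1800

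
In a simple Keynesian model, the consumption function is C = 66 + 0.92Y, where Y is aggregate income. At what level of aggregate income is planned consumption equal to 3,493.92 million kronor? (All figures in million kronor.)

66 + 0.92Y = 3493.92
0.92Y = 3427.92, so Y = 3427.92/0.92 = 3726

Y = 3726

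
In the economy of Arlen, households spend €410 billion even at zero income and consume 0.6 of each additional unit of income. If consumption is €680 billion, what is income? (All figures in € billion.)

410 + 0.6Y = 680
0.6Y = 270, so Y = 270/0.6 = 450

Y = 450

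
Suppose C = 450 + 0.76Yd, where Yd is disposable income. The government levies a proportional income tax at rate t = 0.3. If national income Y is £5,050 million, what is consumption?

C = 3136.6

Yd = (1 − 0.3)(5050) = 0.7(5050) = 3535
C = 450 + 0.76(3535) = 450 + 2686.6 = 3136.6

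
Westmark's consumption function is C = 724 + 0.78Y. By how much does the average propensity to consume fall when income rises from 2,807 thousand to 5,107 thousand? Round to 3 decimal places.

ΔAPC = 0.116

At Y = 2807: C = 724 + 0.78(2807) = 2913.46, APC = 2913.46/2807 = 1.0379
At Y = 5107: C = 4707.46, APC = 4707.46/5107 = 0.9218
Fall in APC = 1.0379 − 0.9218 = 0.1161 ≈ 0.116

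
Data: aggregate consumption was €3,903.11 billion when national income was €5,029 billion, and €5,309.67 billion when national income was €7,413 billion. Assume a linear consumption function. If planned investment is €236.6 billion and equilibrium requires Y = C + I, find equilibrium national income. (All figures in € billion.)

MPC = (5309.67 − 3903.11)/(7413 − 5029) = 1406.56/2384 = 0.59
a = 3903.11 − 0.59(5029) = 936
Equilibrium: Y = 936 + 0.59Y + 236.6
0.41Y = 1172.6, so Y = 1172.6/0.41 = 2860

Y = 2860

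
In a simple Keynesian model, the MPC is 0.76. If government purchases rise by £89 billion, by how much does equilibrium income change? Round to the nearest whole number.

The multiplier is 1/(1 − MPC) = 1/0.24.
ΔY = 89/0.24 = 370.83 ≈ 371

ΔY ≈ 371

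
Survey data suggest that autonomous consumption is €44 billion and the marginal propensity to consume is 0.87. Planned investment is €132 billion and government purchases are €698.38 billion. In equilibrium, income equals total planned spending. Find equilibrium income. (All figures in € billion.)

Y = C + I + G = 44 + 0.87Y + 132 + 698.38
Y − 0.87Y = 874.38
0.13Y = 874.38, so Y = 874.38/0.13 = 6726

Y = 6726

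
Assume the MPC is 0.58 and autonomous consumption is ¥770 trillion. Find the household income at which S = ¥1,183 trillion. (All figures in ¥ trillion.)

S = Y − C = -770 + 0.42Y
-770 + 0.42Y = 1183, so 0.42Y = 1953 and Y = 4650

Y = 4650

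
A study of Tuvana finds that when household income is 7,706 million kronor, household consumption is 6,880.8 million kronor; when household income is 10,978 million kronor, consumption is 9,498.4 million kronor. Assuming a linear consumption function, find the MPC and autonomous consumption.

MPC = ΔC/ΔY = (9498.4 − 6880.8)/(10978 − 7706) = 2617.6/3272 = 0.8
a = C − MPC·Y = 6880.8 − 0.8(7706) = 6880.8 − 6164.8 = 716

MPC = 0.8; a = 716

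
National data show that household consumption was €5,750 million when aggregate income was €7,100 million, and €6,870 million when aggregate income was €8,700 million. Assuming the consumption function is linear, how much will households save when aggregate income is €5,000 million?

S = 720

MPC = (6870 − 5750)/(8700 − 7100) = 1120/1600 = 0.7
a = 5750 − 0.7(7100) = 5750 − 4970 = 780
C = 780 + 0.7(5000) = 4280
S = 5000 − 4280 = 720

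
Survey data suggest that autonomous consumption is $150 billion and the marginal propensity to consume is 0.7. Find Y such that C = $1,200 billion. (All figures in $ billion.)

Y = 1500

150 + 0.7Y = 1200
0.7Y = 1050, so Y = 1050/0.7 = 1500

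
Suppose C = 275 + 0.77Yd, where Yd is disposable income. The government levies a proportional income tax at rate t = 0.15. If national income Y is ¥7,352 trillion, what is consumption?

C = 5086.884

Yd = (1 − 0.15)(7352) = 0.85(7352) = 6249.2
C = 275 + 0.77(6249.2) = 275 + 4811.884 = 5086.884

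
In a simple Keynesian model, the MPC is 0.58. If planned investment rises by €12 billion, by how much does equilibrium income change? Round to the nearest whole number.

ΔY ≈ 29

The multiplier is 1/(1 − MPC) = 1/0.42.
ΔY = 12/0.42 = 28.57 ≈ 29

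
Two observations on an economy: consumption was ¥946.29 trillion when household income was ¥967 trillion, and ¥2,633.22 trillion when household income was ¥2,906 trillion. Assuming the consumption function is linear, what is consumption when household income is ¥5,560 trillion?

C = 4942.2

MPC = (2633.22 − 946.29)/(2906 − 967) = 1686.93/1939 = 0.87
a = 946.29 − 0.87(967) = 946.29 − 841.29 = 105
C = 105 + 0.87(5560) = 105 + 4837.2 = 4942.2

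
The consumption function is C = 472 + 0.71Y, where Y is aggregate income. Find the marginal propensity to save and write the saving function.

MPS = 0.29; S = -472 + 0.29Y

MPS = 1 − MPC = 1 − 0.71 = 0.29
S = Y − C = -472 + 0.29Y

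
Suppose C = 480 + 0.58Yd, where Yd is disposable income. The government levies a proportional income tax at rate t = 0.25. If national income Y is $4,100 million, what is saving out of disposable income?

S = 811.5

Yd = (1 − 0.25)(4100) = 0.75(4100) = 3075
C = 480 + 0.58(3075) = 480 + 1783.5 = 2263.5
S = Yd − C = 3075 − 2263.5 = 811.5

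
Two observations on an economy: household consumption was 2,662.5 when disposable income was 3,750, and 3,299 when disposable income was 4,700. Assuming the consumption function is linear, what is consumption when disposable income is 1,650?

MPC = (3299 − 2662.5)/(4700 − 3750) = 636.5/950 = 0.67
a = 2662.5 − 0.67(3750) = 2662.5 − 2512.5 = 150
C = 150 + 0.67(1650) = 150 + 1105.5 = 1255.5

C = 1255.5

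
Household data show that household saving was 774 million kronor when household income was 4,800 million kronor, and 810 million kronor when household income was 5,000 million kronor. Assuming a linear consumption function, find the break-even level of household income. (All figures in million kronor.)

MPS = ΔS/ΔY = (810 − 774)/(5000 − 4800) = 36/200 = 0.18
MPC = 1 − MPS = 0.82
From S(4800) = 774: −a + 0.18(4800) = 774, so a = 864 − 774 = 90
Break-even (S = 0): Y = a/MPS = 90/0.18 = 500

Y = 500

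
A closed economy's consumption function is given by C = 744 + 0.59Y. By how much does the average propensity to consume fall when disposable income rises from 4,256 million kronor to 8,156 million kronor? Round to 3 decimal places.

ΔAPC = 0.084

At Y = 4256: C = 744 + 0.59(4256) = 3255.04, APC = 3255.04/4256 = 0.7648
At Y = 8156: C = 5556.04, APC = 5556.04/8156 = 0.6812
Fall in APC = 0.7648 − 0.6812 = 0.0836 ≈ 0.084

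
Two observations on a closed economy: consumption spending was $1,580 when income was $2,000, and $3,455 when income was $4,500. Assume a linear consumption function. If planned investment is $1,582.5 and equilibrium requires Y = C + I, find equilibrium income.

MPC = (3455 − 1580)/(4500 − 2000) = 1875/2500 = 0.75
a = 1580 − 0.75(2000) = 80
Equilibrium: Y = 80 + 0.75Y + 1582.5
0.25Y = 1662.5, so Y = 1662.5/0.25 = 6650

Y = 6650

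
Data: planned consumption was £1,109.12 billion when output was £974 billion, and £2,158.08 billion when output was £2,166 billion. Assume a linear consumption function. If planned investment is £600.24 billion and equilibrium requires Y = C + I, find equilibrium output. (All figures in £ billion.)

MPC = (2158.08 − 1109.12)/(2166 − 974) = 1048.96/1192 = 0.88
a = 1109.12 − 0.88(974) = 252
Equilibrium: Y = 252 + 0.88Y + 600.24
0.12Y = 852.24, so Y = 852.24/0.12 = 7102

Y = 7102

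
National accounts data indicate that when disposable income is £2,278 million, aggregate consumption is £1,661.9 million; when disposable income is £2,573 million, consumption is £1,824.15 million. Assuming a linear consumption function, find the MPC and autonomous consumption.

MPC = 0.55; a = 409

MPC = ΔC/ΔY = (1824.15 − 1661.9)/(2573 − 2278) = 162.25/295 = 0.55
a = C − MPC·Y = 1661.9 − 0.55(2278) = 1661.9 − 1252.9 = 409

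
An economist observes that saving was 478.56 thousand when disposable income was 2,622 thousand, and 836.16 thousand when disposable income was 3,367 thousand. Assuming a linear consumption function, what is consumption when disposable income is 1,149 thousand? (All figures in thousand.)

C = 1377.48

MPS = ΔS/ΔY = (836.16 − 478.56)/(3367 − 2622) = 357.6/745 = 0.48
MPC = 1 − MPS = 0.52
Autonomous saving = 478.56 − 0.48(2622) = -780, so a = 780
C = 780 + 0.52(1149) = 780 + 597.48 = 1377.48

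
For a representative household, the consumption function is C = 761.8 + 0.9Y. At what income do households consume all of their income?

Y = 7618

At break-even, C = Y: 761.8 + 0.9Y = Y
0.1Y = 761.8, so Y = 761.8/0.1 = 7618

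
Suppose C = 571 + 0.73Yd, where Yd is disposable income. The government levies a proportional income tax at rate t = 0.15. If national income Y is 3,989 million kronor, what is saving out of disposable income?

Yd = (1 − 0.15)(3989) = 0.85(3989) = 3390.65
C = 571 + 0.73(3390.65) = 571 + 2475.1745 = 3046.1745
S = Yd − C = 3390.65 − 3046.1745 = 344.4755

S = 344.4755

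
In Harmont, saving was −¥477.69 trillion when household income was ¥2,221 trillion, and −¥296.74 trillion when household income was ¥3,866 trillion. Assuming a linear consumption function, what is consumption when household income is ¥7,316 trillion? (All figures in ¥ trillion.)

MPS = ΔS/ΔY = (-296.74 − (-477.69))/(3866 − 2221) = 180.95/1645 = 0.11
MPC = 1 − MPS = 0.89
Autonomous saving = -477.69 − 0.11(2221) = -722, so a = 722
C = 722 + 0.89(7316) = 722 + 6511.24 = 7233.24

C = 7233.24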